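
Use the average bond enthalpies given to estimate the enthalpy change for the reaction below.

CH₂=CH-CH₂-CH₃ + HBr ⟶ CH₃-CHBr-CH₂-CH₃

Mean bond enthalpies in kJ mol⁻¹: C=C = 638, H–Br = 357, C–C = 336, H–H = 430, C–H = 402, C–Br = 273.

Bonds broken (reactants):
  C–C: 2 × 336 = 672
  C–H: 8 × 402 = 3216
  C=C: 1 × 638 = 638
  H–Br: 1 × 357 = 357
  Σ(broken) = 4883 kJ
Bonds formed (products):
  C–Br: 1 × 273 = 273
  C–C: 3 × 336 = 1008
  C–H: 9 × 402 = 3618
  Σ(formed) = 4899 kJ
ΔH = Σ(broken) − Σ(formed) = 4883 − 4899 = −16 kJ

ΔH ≈ −16 kJ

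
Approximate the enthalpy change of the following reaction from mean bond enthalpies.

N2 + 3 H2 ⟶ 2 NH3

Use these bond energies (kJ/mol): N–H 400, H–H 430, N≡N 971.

Bonds broken (reactants):
  H–H: 3 × 430 = 1290
  N≡N: 1 × 971 = 971
  Σ(broken) = 2261 kJ
Bonds formed (products):
  N–H: 6 × 400 = 2400
  Σ(formed) = 2400 kJ
ΔH = Σ(broken) − Σ(formed) = 2261 − 2400 = −139 kJ

ΔH ≈ −139 kJ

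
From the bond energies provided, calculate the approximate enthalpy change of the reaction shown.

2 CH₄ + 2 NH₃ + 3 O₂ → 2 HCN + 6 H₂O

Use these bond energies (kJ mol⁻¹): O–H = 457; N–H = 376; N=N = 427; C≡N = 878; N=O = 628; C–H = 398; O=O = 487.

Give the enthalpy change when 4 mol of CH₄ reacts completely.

Bonds broken (reactants):
  C–H: 8 × 398 = 3184
  N–H: 6 × 376 = 2256
  O=O: 3 × 487 = 1461
  Σ(broken) = 6901 kJ
Bonds formed (products):
  C≡N: 2 × 878 = 1756
  C–H: 2 × 398 = 796
  O–H: 12 × 457 = 5484
  Σ(formed) = 8036 kJ
ΔH = Σ(broken) − Σ(formed) = 6901 − 8036 = −1135 kJ
For 2× the reaction as written: 2 × (−1135) = −2270 kJ

ΔH = −2270 kJ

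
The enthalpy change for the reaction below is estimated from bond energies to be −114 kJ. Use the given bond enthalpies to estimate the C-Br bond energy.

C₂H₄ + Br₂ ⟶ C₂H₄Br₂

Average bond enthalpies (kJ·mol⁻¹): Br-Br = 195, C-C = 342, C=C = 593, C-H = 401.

Let D be the C-Br bond energy.
Σ(broken) = 1×195 + 4×401 + 1×593 = 2392
Σ(formed) = 2×D + 1×342 + 4×401 = 1946 + 2D
ΔH = Σ(broken) − Σ(formed) = (2392) − (1946 + 2D) = +446 − 2D
Setting this equal to −114 kJ gives 2D = 560, so D = 280 kJ/mol.

D(C-Br) ≈ 280 kJ/mol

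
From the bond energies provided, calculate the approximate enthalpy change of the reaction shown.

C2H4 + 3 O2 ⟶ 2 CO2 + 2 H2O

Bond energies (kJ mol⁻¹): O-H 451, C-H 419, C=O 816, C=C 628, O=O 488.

ΔH ≈ −1300 kJ

Bonds broken (reactants):
  C-H: 4 × 419 = 1676
  C=C: 1 × 628 = 628
  O=O: 3 × 488 = 1464
  Σ(broken) = 3768 kJ
Bonds formed (products):
  C=O: 4 × 816 = 3264
  O-H: 4 × 451 = 1804
  Σ(formed) = 5068 kJ
ΔH = Σ(broken) − Σ(formed) = 3768 − 5068 = −1300 kJ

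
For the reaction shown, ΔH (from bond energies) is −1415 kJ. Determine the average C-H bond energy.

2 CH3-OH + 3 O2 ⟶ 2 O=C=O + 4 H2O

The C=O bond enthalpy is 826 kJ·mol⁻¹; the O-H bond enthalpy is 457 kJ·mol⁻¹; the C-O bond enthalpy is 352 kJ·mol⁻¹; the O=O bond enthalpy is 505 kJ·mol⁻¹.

Let D be the C-H bond energy.
Σ(broken) = 6×D + 2×352 + 2×457 + 3×505 = 3133 + 6D
Σ(formed) = 4×826 + 8×457 = 6960
ΔH = Σ(broken) − Σ(formed) = (3133 + 6D) − (6960) = −3827 + 6D
Setting this equal to −1415 kJ gives 6D = 2412, so D = 402 kJ/mol.

D(C-H) ≈ 402 kJ/mol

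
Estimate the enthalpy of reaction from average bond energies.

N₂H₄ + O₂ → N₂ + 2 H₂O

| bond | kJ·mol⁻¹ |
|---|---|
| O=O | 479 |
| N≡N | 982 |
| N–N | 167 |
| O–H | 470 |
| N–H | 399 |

Bonds broken (reactants):
  N–H: 4 × 399 = 1596
  N–N: 1 × 167 = 167
  O=O: 1 × 479 = 479
  Σ(broken) = 2242 kJ
Bonds formed (products):
  N≡N: 1 × 982 = 982
  O–H: 4 × 470 = 1880
  Σ(formed) = 2862 kJ
ΔH = Σ(broken) − Σ(formed) = 2242 − 2862 = −620 kJ

ΔH ≈ −620 kJ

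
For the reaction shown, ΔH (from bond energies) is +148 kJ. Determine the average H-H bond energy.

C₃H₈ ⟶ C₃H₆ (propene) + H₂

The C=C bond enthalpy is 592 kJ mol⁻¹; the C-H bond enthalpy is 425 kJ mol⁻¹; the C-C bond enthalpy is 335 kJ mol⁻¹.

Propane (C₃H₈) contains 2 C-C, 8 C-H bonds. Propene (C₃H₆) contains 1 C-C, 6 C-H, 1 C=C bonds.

D(H-H) ≈ 445 kJ/mol

Let D be the H-H bond energy.
Σ(broken) = 2×335 + 8×425 = 4070
Σ(formed) = 1×335 + 6×425 + 1×592 + 1×D = 3477 + D
ΔH = Σ(broken) − Σ(formed) = (4070) − (3477 + D) = +593 − D
Setting this equal to +148 kJ gives D = 445 kJ/mol.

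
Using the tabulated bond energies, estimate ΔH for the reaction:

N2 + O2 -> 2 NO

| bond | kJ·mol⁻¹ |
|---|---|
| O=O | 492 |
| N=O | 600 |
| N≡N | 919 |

ΔH ≈ +211 kJ

Bonds broken (reactants):
  N≡N: 1 × 919 = 919
  O=O: 1 × 492 = 492
  Σ(broken) = 1411 kJ
Bonds formed (products):
  N=O: 2 × 600 = 1200
  Σ(formed) = 1200 kJ
ΔH = Σ(broken) − Σ(formed) = 1411 − 1200 = +211 kJ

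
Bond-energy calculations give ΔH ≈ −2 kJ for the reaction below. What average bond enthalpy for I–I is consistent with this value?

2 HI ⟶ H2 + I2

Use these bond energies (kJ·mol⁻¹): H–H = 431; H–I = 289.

Let D be the I–I bond energy.
Σ(broken) = 2×289 = 578
Σ(formed) = 1×431 + 1×D = 431 + D
ΔH = Σ(broken) − Σ(formed) = (578) − (431 + D) = +147 − D
Setting this equal to −2 kJ gives D = 149 kJ/mol.

D(I–I) ≈ 149 kJ/mol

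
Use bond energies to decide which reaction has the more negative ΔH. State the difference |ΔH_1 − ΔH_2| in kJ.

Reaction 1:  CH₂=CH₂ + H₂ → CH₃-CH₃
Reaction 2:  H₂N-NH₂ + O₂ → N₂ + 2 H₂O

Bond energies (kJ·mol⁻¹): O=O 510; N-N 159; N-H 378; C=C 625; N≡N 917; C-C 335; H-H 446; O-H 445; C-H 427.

Reaction 1:
  Bonds broken (reactants):
    C-H: 4 × 427 = 1708
    C=C: 1 × 625 = 625
    H-H: 1 × 446 = 446
    Σ(broken) = 2779 kJ
  Bonds formed (products):
    C-C: 1 × 335 = 335
    C-H: 6 × 427 = 2562
    Σ(formed) = 2897 kJ
  ΔH_1 = 2779 − 2897 = −118 kJ
Reaction 2:
  Bonds broken (reactants):
    N-H: 4 × 378 = 1512
    N-N: 1 × 159 = 159
    O=O: 1 × 510 = 510
    Σ(broken) = 2181 kJ
  Bonds formed (products):
    N≡N: 1 × 917 = 917
    O-H: 4 × 445 = 1780
    Σ(formed) = 2697 kJ
  ΔH_2 = 2181 − 2697 = −516 kJ
ΔH_1 − ΔH_2 = +398 kJ, so reaction 2 has the more negative ΔH; |ΔH_1 − ΔH_2| = 398 kJ.

Reaction 2, by 398 kJ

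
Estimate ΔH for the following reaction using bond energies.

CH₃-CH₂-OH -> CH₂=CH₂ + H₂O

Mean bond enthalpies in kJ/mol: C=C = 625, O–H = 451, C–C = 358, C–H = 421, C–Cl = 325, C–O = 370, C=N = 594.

ΔH ≈ +73 kJ

Bonds broken (reactants):
  C–C: 1 × 358 = 358
  C–H: 5 × 421 = 2105
  C–O: 1 × 370 = 370
  O–H: 1 × 451 = 451
  Σ(broken) = 3284 kJ
Bonds formed (products):
  C–H: 4 × 421 = 1684
  C=C: 1 × 625 = 625
  O–H: 2 × 451 = 902
  Σ(formed) = 3211 kJ
ΔH = Σ(broken) − Σ(formed) = 3284 − 3211 = +73 kJ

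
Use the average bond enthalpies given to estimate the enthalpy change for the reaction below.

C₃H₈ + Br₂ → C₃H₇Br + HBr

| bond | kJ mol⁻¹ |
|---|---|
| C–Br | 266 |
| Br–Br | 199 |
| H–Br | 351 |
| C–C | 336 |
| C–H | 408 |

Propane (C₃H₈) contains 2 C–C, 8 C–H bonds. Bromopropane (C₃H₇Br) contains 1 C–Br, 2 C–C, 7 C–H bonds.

ΔH ≈ −10 kJ

Bonds broken (reactants):
  Br–Br: 1 × 199 = 199
  C–C: 2 × 336 = 672
  C–H: 8 × 408 = 3264
  Σ(broken) = 4135 kJ
Bonds formed (products):
  C–Br: 1 × 266 = 266
  C–C: 2 × 336 = 672
  C–H: 7 × 408 = 2856
  H–Br: 1 × 351 = 351
  Σ(formed) = 4145 kJ
ΔH = Σ(broken) − Σ(formed) = 4135 − 4145 = −10 kJ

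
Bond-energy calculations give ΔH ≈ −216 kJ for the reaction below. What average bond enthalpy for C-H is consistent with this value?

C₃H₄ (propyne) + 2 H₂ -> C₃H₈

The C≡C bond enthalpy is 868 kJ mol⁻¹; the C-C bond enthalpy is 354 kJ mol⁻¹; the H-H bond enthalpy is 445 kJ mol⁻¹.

Let D be the C-H bond energy.
Σ(broken) = 1×868 + 1×354 + 4×D + 2×445 = 2112 + 4D
Σ(formed) = 2×354 + 8×D = 708 + 8D
ΔH = Σ(broken) − Σ(formed) = (2112 + 4D) − (708 + 8D) = +1404 − 4D
Setting this equal to −216 kJ gives 4D = 1620, so D = 405 kJ/mol.

D(C-H) ≈ 405 kJ/mol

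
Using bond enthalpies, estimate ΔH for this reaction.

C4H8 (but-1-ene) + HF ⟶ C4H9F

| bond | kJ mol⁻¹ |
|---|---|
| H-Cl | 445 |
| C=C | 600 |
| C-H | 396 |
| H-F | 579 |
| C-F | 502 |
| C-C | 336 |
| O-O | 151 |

Bonds broken (reactants):
  C-C: 2 × 336 = 672
  C-H: 8 × 396 = 3168
  C=C: 1 × 600 = 600
  H-F: 1 × 579 = 579
  Σ(broken) = 5019 kJ
Bonds formed (products):
  C-C: 3 × 336 = 1008
  C-F: 1 × 502 = 502
  C-H: 9 × 396 = 3564
  Σ(formed) = 5074 kJ
ΔH = Σ(broken) − Σ(formed) = 5019 − 5074 = −55 kJ

ΔH ≈ −55 kJ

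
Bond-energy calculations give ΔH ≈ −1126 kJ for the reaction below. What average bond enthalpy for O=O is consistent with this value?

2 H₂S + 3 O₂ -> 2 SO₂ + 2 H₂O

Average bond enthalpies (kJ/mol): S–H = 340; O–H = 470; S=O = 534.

D(O=O) ≈ 510 kJ/mol

Let D be the O=O bond energy.
Σ(broken) = 3×D + 4×340 = 1360 + 3D
Σ(formed) = 4×470 + 4×534 = 4016
ΔH = Σ(broken) − Σ(formed) = (1360 + 3D) − (4016) = −2656 + 3D
Setting this equal to −1126 kJ gives 3D = 1530, so D = 510 kJ/mol.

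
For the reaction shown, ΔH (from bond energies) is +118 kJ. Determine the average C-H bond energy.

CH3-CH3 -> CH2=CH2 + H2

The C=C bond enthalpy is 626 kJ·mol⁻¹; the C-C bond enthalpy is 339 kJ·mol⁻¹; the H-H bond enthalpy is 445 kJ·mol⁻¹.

D(C-H) ≈ 425 kJ/mol

Let D be the C-H bond energy.
Σ(broken) = 1×339 + 6×D = 339 + 6D
Σ(formed) = 4×D + 1×626 + 1×445 = 1071 + 4D
ΔH = Σ(broken) − Σ(formed) = (339 + 6D) − (1071 + 4D) = −732 + 2D
Setting this equal to +118 kJ gives 2D = 850, so D = 425 kJ/mol.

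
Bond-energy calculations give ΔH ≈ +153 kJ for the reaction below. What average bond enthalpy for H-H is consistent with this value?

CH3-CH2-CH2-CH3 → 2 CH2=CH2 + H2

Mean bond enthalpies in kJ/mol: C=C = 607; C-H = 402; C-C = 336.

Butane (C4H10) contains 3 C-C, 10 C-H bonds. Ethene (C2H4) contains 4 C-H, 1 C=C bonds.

Let D be the H-H bond energy.
Σ(broken) = 3×336 + 10×402 = 5028
Σ(formed) = 8×402 + 2×607 + 1×D = 4430 + D
ΔH = Σ(broken) − Σ(formed) = (5028) − (4430 + D) = +598 − D
Setting this equal to +153 kJ gives D = 445 kJ/mol.

D(H-H) ≈ 445 kJ/mol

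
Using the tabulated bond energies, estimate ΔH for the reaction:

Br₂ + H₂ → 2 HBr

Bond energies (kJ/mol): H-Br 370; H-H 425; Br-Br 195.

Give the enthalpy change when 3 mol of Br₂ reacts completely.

ΔH = −360 kJ

Bonds broken (reactants):
  Br-Br: 1 × 195 = 195
  H-H: 1 × 425 = 425
  Σ(broken) = 620 kJ
Bonds formed (products):
  H-Br: 2 × 370 = 740
  Σ(formed) = 740 kJ
ΔH = Σ(broken) − Σ(formed) = 620 − 740 = −120 kJ
For 3× the reaction as written: 3 × (−120) = −360 kJ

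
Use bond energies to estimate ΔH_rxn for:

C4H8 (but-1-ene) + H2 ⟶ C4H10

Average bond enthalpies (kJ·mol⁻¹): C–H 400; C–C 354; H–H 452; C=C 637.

Bonds broken (reactants):
  C–C: 2 × 354 = 708
  C–H: 8 × 400 = 3200
  C=C: 1 × 637 = 637
  H–H: 1 × 452 = 452
  Σ(broken) = 4997 kJ
Bonds formed (products):
  C–C: 3 × 354 = 1062
  C–H: 10 × 400 = 4000
  Σ(formed) = 5062 kJ
ΔH = Σ(broken) − Σ(formed) = 4997 − 5062 = −65 kJ

ΔH ≈ −65 kJ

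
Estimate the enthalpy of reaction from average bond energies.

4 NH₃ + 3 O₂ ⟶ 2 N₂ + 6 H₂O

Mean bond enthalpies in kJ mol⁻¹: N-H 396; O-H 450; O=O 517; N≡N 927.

Bonds broken (reactants):
  N-H: 12 × 396 = 4752
  O=O: 3 × 517 = 1551
  Σ(broken) = 6303 kJ
Bonds formed (products):
  N≡N: 2 × 927 = 1854
  O-H: 12 × 450 = 5400
  Σ(formed) = 7254 kJ
ΔH = Σ(broken) − Σ(formed) = 6303 − 7254 = −951 kJ

ΔH ≈ −951 kJ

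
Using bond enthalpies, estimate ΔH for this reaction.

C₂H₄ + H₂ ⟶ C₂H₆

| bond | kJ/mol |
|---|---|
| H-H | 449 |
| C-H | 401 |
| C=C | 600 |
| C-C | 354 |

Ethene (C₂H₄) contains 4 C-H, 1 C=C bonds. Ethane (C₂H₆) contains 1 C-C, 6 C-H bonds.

Bonds broken (reactants):
  C-H: 4 × 401 = 1604
  C=C: 1 × 600 = 600
  H-H: 1 × 449 = 449
  Σ(broken) = 2653 kJ
Bonds formed (products):
  C-C: 1 × 354 = 354
  C-H: 6 × 401 = 2406
  Σ(formed) = 2760 kJ
ΔH = Σ(broken) − Σ(formed) = 2653 − 2760 = −107 kJ

ΔH ≈ −107 kJ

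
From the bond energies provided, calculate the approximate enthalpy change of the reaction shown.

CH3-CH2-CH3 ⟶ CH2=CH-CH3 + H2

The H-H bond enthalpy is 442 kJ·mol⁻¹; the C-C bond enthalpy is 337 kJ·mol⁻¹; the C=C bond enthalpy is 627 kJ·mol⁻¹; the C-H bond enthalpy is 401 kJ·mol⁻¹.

ΔH ≈ +70 kJ

Bonds broken (reactants):
  C-C: 2 × 337 = 674
  C-H: 8 × 401 = 3208
  Σ(broken) = 3882 kJ
Bonds formed (products):
  C-C: 1 × 337 = 337
  C-H: 6 × 401 = 2406
  C=C: 1 × 627 = 627
  H-H: 1 × 442 = 442
  Σ(formed) = 3812 kJ
ΔH = Σ(broken) − Σ(formed) = 3882 − 3812 = +70 kJ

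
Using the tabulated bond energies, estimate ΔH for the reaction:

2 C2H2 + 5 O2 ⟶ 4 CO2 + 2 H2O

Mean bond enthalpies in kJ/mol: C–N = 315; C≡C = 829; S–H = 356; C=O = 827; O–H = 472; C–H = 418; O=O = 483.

ΔH ≈ −2759 kJ

Bonds broken (reactants):
  C≡C: 2 × 829 = 1658
  C–H: 4 × 418 = 1672
  O=O: 5 × 483 = 2415
  Σ(broken) = 5745 kJ
Bonds formed (products):
  C=O: 8 × 827 = 6616
  O–H: 4 × 472 = 1888
  Σ(formed) = 8504 kJ
ΔH = Σ(broken) − Σ(formed) = 5745 − 8504 = −2759 kJ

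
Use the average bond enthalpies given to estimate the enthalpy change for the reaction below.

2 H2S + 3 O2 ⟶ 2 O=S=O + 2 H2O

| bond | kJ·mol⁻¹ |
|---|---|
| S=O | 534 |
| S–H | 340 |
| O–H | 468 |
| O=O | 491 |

Bonds broken (reactants):
  O=O: 3 × 491 = 1473
  S–H: 4 × 340 = 1360
  Σ(broken) = 2833 kJ
Bonds formed (products):
  O–H: 4 × 468 = 1872
  S=O: 4 × 534 = 2136
  Σ(formed) = 4008 kJ
ΔH = Σ(broken) − Σ(formed) = 2833 − 4008 = −1175 kJ

ΔH ≈ −1175 kJ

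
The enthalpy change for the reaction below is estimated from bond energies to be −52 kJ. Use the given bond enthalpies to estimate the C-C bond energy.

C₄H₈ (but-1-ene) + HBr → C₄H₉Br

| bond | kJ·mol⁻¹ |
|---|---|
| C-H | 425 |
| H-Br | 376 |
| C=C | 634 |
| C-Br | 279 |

Let D be the C-C bond energy.
Σ(broken) = 2×D + 8×425 + 1×634 + 1×376 = 4410 + 2D
Σ(formed) = 1×279 + 3×D + 9×425 = 4104 + 3D
ΔH = Σ(broken) − Σ(formed) = (4410 + 2D) − (4104 + 3D) = +306 − D
Setting this equal to −52 kJ gives D = 358 kJ/mol.

D(C-C) ≈ 358 kJ/mol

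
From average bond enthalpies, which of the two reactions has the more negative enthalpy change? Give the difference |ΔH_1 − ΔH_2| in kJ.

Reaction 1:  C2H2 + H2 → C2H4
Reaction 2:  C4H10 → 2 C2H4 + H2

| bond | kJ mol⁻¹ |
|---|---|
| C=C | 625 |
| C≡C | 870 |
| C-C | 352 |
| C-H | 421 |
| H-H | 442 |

Reaction 1:
  Bonds broken (reactants):
    C≡C: 1 × 870 = 870
    C-H: 2 × 421 = 842
    H-H: 1 × 442 = 442
    Σ(broken) = 2154 kJ
  Bonds formed (products):
    C-H: 4 × 421 = 1684
    C=C: 1 × 625 = 625
    Σ(formed) = 2309 kJ
  ΔH_1 = 2154 − 2309 = −155 kJ
Reaction 2:
  Bonds broken (reactants):
    C-C: 3 × 352 = 1056
    C-H: 10 × 421 = 4210
    Σ(broken) = 5266 kJ
  Bonds formed (products):
    C-H: 8 × 421 = 3368
    C=C: 2 × 625 = 1250
    H-H: 1 × 442 = 442
    Σ(formed) = 5060 kJ
  ΔH_2 = 5266 − 5060 = +206 kJ
ΔH_1 − ΔH_2 = −361 kJ, so reaction 1 has the more negative ΔH; |ΔH_1 − ΔH_2| = 361 kJ.

Reaction 1, by 361 kJ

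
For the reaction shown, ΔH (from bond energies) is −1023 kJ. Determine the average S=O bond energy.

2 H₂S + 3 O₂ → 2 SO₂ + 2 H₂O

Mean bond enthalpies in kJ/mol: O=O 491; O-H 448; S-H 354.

D(S=O) ≈ 530 kJ/mol

Let D be the S=O bond energy.
Σ(broken) = 3×491 + 4×354 = 2889
Σ(formed) = 4×448 + 4×D = 1792 + 4D
ΔH = Σ(broken) − Σ(formed) = (2889) − (1792 + 4D) = +1097 − 4D
Setting this equal to −1023 kJ gives 4D = 2120, so D = 530 kJ/mol.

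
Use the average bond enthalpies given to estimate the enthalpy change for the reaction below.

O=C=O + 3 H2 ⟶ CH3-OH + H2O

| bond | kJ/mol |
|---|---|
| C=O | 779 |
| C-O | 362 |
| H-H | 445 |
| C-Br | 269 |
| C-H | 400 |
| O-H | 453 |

ΔH ≈ −28 kJ

Bonds broken (reactants):
  C=O: 2 × 779 = 1558
  H-H: 3 × 445 = 1335
  Σ(broken) = 2893 kJ
Bonds formed (products):
  C-H: 3 × 400 = 1200
  C-O: 1 × 362 = 362
  O-H: 3 × 453 = 1359
  Σ(formed) = 2921 kJ
ΔH = Σ(broken) − Σ(formed) = 2893 − 2921 = −28 kJ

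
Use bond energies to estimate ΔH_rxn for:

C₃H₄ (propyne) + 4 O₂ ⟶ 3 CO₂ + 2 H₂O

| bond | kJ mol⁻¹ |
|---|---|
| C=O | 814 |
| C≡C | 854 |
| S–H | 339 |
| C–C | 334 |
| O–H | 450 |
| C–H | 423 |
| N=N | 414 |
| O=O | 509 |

ΔH ≈ −1768 kJ

Bonds broken (reactants):
  C≡C: 1 × 854 = 854
  C–C: 1 × 334 = 334
  C–H: 4 × 423 = 1692
  O=O: 4 × 509 = 2036
  Σ(broken) = 4916 kJ
Bonds formed (products):
  C=O: 6 × 814 = 4884
  O–H: 4 × 450 = 1800
  Σ(formed) = 6684 kJ
ΔH = Σ(broken) − Σ(formed) = 4916 − 6684 = −1768 kJ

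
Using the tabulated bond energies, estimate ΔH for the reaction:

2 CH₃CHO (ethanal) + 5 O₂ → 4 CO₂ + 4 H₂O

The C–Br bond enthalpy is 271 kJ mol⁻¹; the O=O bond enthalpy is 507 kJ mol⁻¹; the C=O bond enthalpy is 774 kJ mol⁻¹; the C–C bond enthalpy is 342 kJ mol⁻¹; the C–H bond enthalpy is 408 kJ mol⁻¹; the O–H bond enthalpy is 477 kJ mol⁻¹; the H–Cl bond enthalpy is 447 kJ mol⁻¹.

ΔH ≈ −1977 kJ

Bonds broken (reactants):
  C–C: 2 × 342 = 684
  C–H: 8 × 408 = 3264
  C=O: 2 × 774 = 1548
  O=O: 5 × 507 = 2535
  Σ(broken) = 8031 kJ
Bonds formed (products):
  C=O: 8 × 774 = 6192
  O–H: 8 × 477 = 3816
  Σ(formed) = 10008 kJ
ΔH = Σ(broken) − Σ(formed) = 8031 − 10008 = −1977 kJ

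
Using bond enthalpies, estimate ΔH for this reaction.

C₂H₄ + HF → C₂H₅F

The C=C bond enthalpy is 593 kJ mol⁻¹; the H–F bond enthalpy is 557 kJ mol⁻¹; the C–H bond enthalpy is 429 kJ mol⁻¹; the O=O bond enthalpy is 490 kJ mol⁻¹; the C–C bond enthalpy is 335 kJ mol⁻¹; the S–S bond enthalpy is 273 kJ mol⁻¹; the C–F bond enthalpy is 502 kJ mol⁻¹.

Bonds broken (reactants):
  C–H: 4 × 429 = 1716
  C=C: 1 × 593 = 593
  H–F: 1 × 557 = 557
  Σ(broken) = 2866 kJ
Bonds formed (products):
  C–C: 1 × 335 = 335
  C–F: 1 × 502 = 502
  C–H: 5 × 429 = 2145
  Σ(formed) = 2982 kJ
ΔH = Σ(broken) − Σ(formed) = 2866 − 2982 = −116 kJ

ΔH ≈ −116 kJ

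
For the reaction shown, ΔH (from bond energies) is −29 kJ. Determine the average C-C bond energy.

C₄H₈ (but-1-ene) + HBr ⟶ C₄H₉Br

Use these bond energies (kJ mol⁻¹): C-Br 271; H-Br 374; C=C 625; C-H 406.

Let D be the C-C bond energy.
Σ(broken) = 2×D + 8×406 + 1×625 + 1×374 = 4247 + 2D
Σ(formed) = 1×271 + 3×D + 9×406 = 3925 + 3D
ΔH = Σ(broken) − Σ(formed) = (4247 + 2D) − (3925 + 3D) = +322 − D
Setting this equal to −29 kJ gives D = 351 kJ/mol.

D(C-C) ≈ 351 kJ/mol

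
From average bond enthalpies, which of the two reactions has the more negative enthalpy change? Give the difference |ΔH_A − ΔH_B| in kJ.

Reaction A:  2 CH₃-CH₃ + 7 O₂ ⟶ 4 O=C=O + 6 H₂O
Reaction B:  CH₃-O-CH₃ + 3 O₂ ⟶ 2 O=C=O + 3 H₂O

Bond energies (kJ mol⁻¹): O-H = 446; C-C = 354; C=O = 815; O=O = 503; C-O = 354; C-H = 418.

Reaction A, by 1416 kJ

Reaction A:
  Bonds broken (reactants):
    C-C: 2 × 354 = 708
    C-H: 12 × 418 = 5016
    O=O: 7 × 503 = 3521
    Σ(broken) = 9245 kJ
  Bonds formed (products):
    C=O: 8 × 815 = 6520
    O-H: 12 × 446 = 5352
    Σ(formed) = 11872 kJ
  ΔH_A = 9245 − 11872 = −2627 kJ
Reaction B:
  Bonds broken (reactants):
    C-H: 6 × 418 = 2508
    C-O: 2 × 354 = 708
    O=O: 3 × 503 = 1509
    Σ(broken) = 4725 kJ
  Bonds formed (products):
    C=O: 4 × 815 = 3260
    O-H: 6 × 446 = 2676
    Σ(formed) = 5936 kJ
  ΔH_B = 4725 − 5936 = −1211 kJ
ΔH_A − ΔH_B = −1416 kJ, so reaction A has the more negative ΔH; |ΔH_A − ΔH_B| = 1416 kJ.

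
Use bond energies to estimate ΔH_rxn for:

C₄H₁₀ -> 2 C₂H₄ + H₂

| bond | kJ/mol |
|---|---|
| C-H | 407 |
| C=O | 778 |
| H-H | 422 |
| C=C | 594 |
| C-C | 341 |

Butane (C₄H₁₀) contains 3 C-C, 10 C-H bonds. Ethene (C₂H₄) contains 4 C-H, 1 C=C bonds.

Bonds broken (reactants):
  C-C: 3 × 341 = 1023
  C-H: 10 × 407 = 4070
  Σ(broken) = 5093 kJ
Bonds formed (products):
  C-H: 8 × 407 = 3256
  C=C: 2 × 594 = 1188
  H-H: 1 × 422 = 422
  Σ(formed) = 4866 kJ
ΔH = Σ(broken) − Σ(formed) = 5093 − 4866 = +227 kJ

ΔH ≈ +227 kJ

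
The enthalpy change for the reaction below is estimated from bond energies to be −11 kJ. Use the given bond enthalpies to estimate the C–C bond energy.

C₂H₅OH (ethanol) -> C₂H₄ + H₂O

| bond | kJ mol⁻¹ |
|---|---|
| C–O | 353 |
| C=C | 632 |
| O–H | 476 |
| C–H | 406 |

D(C–C) ≈ 338 kJ/mol

Let D be the C–C bond energy.
Σ(broken) = 1×D + 5×406 + 1×353 + 1×476 = 2859 + D
Σ(formed) = 4×406 + 1×632 + 2×476 = 3208
ΔH = Σ(broken) − Σ(formed) = (2859 + D) − (3208) = −349 + D
Setting this equal to −11 kJ gives D = 338 kJ/mol.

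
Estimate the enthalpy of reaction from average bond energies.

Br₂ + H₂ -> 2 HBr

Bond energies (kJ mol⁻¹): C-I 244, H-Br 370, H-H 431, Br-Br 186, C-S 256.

ΔH ≈ −123 kJ

Bonds broken (reactants):
  Br-Br: 1 × 186 = 186
  H-H: 1 × 431 = 431
  Σ(broken) = 617 kJ
Bonds formed (products):
  H-Br: 2 × 370 = 740
  Σ(formed) = 740 kJ
ΔH = Σ(broken) − Σ(formed) = 617 − 740 = −123 kJ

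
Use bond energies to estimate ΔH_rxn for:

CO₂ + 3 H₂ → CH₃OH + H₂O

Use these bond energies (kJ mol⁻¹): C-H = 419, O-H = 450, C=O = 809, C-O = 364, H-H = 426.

Bonds broken (reactants):
  C=O: 2 × 809 = 1618
  H-H: 3 × 426 = 1278
  Σ(broken) = 2896 kJ
Bonds formed (products):
  C-H: 3 × 419 = 1257
  C-O: 1 × 364 = 364
  O-H: 3 × 450 = 1350
  Σ(formed) = 2971 kJ
ΔH = Σ(broken) − Σ(formed) = 2896 − 2971 = −75 kJ

ΔH ≈ −75 kJ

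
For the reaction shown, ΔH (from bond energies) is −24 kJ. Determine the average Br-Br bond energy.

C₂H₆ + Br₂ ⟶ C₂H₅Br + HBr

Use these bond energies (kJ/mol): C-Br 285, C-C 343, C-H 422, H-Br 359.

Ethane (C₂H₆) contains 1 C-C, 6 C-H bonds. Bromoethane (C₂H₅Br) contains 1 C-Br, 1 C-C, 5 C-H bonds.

Let D be the Br-Br bond energy.
Σ(broken) = 1×D + 1×343 + 6×422 = 2875 + D
Σ(formed) = 1×285 + 1×343 + 5×422 + 1×359 = 3097
ΔH = Σ(broken) − Σ(formed) = (2875 + D) − (3097) = −222 + D
Setting this equal to −24 kJ gives D = 198 kJ/mol.

D(Br-Br) ≈ 198 kJ/mol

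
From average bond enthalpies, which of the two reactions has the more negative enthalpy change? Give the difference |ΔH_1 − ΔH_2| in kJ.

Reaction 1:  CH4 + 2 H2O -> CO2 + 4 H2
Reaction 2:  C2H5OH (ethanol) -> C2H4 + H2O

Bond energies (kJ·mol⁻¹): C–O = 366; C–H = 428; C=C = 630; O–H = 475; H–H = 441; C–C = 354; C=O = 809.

Reaction 2, by 187 kJ

Reaction 1:
  Bonds broken (reactants):
    C–H: 4 × 428 = 1712
    O–H: 4 × 475 = 1900
    Σ(broken) = 3612 kJ
  Bonds formed (products):
    C=O: 2 × 809 = 1618
    H–H: 4 × 441 = 1764
    Σ(formed) = 3382 kJ
  ΔH_1 = 3612 − 3382 = +230 kJ
Reaction 2:
  Bonds broken (reactants):
    C–C: 1 × 354 = 354
    C–H: 5 × 428 = 2140
    C–O: 1 × 366 = 366
    O–H: 1 × 475 = 475
    Σ(broken) = 3335 kJ
  Bonds formed (products):
    C–H: 4 × 428 = 1712
    C=C: 1 × 630 = 630
    O–H: 2 × 475 = 950
    Σ(formed) = 3292 kJ
  ΔH_2 = 3335 − 3292 = +43 kJ
ΔH_1 − ΔH_2 = +187 kJ, so reaction 2 has the more negative ΔH; |ΔH_1 − ΔH_2| = 187 kJ.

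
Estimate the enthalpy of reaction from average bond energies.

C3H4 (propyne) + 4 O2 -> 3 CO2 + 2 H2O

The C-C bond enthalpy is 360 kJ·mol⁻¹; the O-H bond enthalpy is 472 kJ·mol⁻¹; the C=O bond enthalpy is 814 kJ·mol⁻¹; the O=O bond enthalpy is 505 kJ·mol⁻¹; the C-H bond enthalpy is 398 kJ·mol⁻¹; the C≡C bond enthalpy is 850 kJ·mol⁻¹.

Bonds broken (reactants):
  C≡C: 1 × 850 = 850
  C-C: 1 × 360 = 360
  C-H: 4 × 398 = 1592
  O=O: 4 × 505 = 2020
  Σ(broken) = 4822 kJ
Bonds formed (products):
  C=O: 6 × 814 = 4884
  O-H: 4 × 472 = 1888
  Σ(formed) = 6772 kJ
ΔH = Σ(broken) − Σ(formed) = 4822 − 6772 = −1950 kJ

ΔH ≈ −1950 kJ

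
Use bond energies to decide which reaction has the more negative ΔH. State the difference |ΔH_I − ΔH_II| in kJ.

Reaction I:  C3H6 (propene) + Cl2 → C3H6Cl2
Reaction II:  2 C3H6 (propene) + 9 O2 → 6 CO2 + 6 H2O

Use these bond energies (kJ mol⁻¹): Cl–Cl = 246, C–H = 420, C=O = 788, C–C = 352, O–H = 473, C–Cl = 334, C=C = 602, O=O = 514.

Reaction II, by 3386 kJ

Reaction I:
  Bonds broken (reactants):
    C–C: 1 × 352 = 352
    C–H: 6 × 420 = 2520
    C=C: 1 × 602 = 602
    Cl–Cl: 1 × 246 = 246
    Σ(broken) = 3720 kJ
  Bonds formed (products):
    C–C: 2 × 352 = 704
    C–Cl: 2 × 334 = 668
    C–H: 6 × 420 = 2520
    Σ(formed) = 3892 kJ
  ΔH_I = 3720 − 3892 = −172 kJ
Reaction II:
  Bonds broken (reactants):
    C–C: 2 × 352 = 704
    C–H: 12 × 420 = 5040
    C=C: 2 × 602 = 1204
    O=O: 9 × 514 = 4626
    Σ(broken) = 11574 kJ
  Bonds formed (products):
    C=O: 12 × 788 = 9456
    O–H: 12 × 473 = 5676
    Σ(formed) = 15132 kJ
  ΔH_II = 11574 − 15132 = −3558 kJ
ΔH_I − ΔH_II = +3386 kJ, so reaction II has the more negative ΔH; |ΔH_I − ΔH_II| = 3386 kJ.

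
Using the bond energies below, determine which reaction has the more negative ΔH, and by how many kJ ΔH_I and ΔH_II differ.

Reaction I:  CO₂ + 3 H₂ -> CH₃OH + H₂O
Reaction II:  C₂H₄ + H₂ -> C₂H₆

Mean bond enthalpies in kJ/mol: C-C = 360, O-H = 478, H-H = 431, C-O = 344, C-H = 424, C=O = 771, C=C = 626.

Reaction I, by 64 kJ

Reaction I:
  Bonds broken (reactants):
    C=O: 2 × 771 = 1542
    H-H: 3 × 431 = 1293
    Σ(broken) = 2835 kJ
  Bonds formed (products):
    C-H: 3 × 424 = 1272
    C-O: 1 × 344 = 344
    O-H: 3 × 478 = 1434
    Σ(formed) = 3050 kJ
  ΔH_I = 2835 − 3050 = −215 kJ
Reaction II:
  Bonds broken (reactants):
    C-H: 4 × 424 = 1696
    C=C: 1 × 626 = 626
    H-H: 1 × 431 = 431
    Σ(broken) = 2753 kJ
  Bonds formed (products):
    C-C: 1 × 360 = 360
    C-H: 6 × 424 = 2544
    Σ(formed) = 2904 kJ
  ΔH_II = 2753 − 2904 = −151 kJ
ΔH_I − ΔH_II = −64 kJ, so reaction I has the more negative ΔH; |ΔH_I − ΔH_II| = 64 kJ.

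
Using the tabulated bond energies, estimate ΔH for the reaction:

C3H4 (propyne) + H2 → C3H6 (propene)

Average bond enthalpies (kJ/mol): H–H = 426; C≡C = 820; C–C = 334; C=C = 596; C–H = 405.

ΔH ≈ −160 kJ

Bonds broken (reactants):
  C≡C: 1 × 820 = 820
  C–C: 1 × 334 = 334
  C–H: 4 × 405 = 1620
  H–H: 1 × 426 = 426
  Σ(broken) = 3200 kJ
Bonds formed (products):
  C–C: 1 × 334 = 334
  C–H: 6 × 405 = 2430
  C=C: 1 × 596 = 596
  Σ(formed) = 3360 kJ
ΔH = Σ(broken) − Σ(formed) = 3200 − 3360 = −160 kJ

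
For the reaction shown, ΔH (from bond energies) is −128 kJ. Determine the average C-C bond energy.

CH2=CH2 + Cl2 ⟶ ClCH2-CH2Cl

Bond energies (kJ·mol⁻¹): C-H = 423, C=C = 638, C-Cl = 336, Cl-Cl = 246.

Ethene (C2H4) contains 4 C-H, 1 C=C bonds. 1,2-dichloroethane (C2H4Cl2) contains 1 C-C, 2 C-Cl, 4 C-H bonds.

D(C-C) ≈ 340 kJ/mol

Let D be the C-C bond energy.
Σ(broken) = 4×423 + 1×638 + 1×246 = 2576
Σ(formed) = 1×D + 2×336 + 4×423 = 2364 + D
ΔH = Σ(broken) − Σ(formed) = (2576) − (2364 + D) = +212 − D
Setting this equal to −128 kJ gives D = 340 kJ/mol.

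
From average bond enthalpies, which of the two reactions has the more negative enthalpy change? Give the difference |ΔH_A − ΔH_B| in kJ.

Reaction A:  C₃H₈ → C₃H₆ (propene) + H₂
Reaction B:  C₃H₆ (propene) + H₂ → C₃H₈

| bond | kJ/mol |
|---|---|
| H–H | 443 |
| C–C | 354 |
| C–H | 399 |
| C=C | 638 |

Reaction B, by 142 kJ

Reaction A:
  Bonds broken (reactants):
    C–C: 2 × 354 = 708
    C–H: 8 × 399 = 3192
    Σ(broken) = 3900 kJ
  Bonds formed (products):
    C–C: 1 × 354 = 354
    C–H: 6 × 399 = 2394
    C=C: 1 × 638 = 638
    H–H: 1 × 443 = 443
    Σ(formed) = 3829 kJ
  ΔH_A = 3900 − 3829 = +71 kJ
Reaction B:
  Bonds broken (reactants):
    C–C: 1 × 354 = 354
    C–H: 6 × 399 = 2394
    C=C: 1 × 638 = 638
    H–H: 1 × 443 = 443
    Σ(broken) = 3829 kJ
  Bonds formed (products):
    C–C: 2 × 354 = 708
    C–H: 8 × 399 = 3192
    Σ(formed) = 3900 kJ
  ΔH_B = 3829 − 3900 = −71 kJ
ΔH_A − ΔH_B = +142 kJ, so reaction B has the more negative ΔH; |ΔH_A − ΔH_B| = 142 kJ.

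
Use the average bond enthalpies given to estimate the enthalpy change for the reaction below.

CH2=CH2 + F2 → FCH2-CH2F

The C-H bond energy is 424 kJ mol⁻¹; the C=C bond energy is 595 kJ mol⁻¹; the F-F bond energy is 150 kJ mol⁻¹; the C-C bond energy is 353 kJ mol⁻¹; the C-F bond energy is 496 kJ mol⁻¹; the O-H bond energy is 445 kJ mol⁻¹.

ΔH ≈ −600 kJ

Bonds broken (reactants):
  C-H: 4 × 424 = 1696
  C=C: 1 × 595 = 595
  F-F: 1 × 150 = 150
  Σ(broken) = 2441 kJ
Bonds formed (products):
  C-C: 1 × 353 = 353
  C-F: 2 × 496 = 992
  C-H: 4 × 424 = 1696
  Σ(formed) = 3041 kJ
ΔH = Σ(broken) − Σ(formed) = 2441 − 3041 = −600 kJ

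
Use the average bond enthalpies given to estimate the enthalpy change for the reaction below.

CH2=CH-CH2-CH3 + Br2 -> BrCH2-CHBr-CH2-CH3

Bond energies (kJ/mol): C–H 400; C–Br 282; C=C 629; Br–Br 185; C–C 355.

Bonds broken (reactants):
  Br–Br: 1 × 185 = 185
  C–C: 2 × 355 = 710
  C–H: 8 × 400 = 3200
  C=C: 1 × 629 = 629
  Σ(broken) = 4724 kJ
Bonds formed (products):
  C–Br: 2 × 282 = 564
  C–C: 3 × 355 = 1065
  C–H: 8 × 400 = 3200
  Σ(formed) = 4829 kJ
ΔH = Σ(broken) − Σ(formed) = 4724 − 4829 = −105 kJ

ΔH ≈ −105 kJ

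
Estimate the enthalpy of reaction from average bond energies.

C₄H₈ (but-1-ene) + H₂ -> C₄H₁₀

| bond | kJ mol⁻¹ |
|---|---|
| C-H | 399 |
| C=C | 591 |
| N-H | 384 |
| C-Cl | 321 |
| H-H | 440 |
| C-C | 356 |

Bonds broken (reactants):
  C-C: 2 × 356 = 712
  C-H: 8 × 399 = 3192
  C=C: 1 × 591 = 591
  H-H: 1 × 440 = 440
  Σ(broken) = 4935 kJ
Bonds formed (products):
  C-C: 3 × 356 = 1068
  C-H: 10 × 399 = 3990
  Σ(formed) = 5058 kJ
ΔH = Σ(broken) − Σ(formed) = 4935 − 5058 = −123 kJ

ΔH ≈ −123 kJ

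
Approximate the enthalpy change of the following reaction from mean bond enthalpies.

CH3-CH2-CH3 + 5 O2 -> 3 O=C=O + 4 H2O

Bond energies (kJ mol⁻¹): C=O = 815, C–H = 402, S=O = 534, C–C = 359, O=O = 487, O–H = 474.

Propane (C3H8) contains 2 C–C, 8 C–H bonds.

ΔH ≈ −2313 kJ

Bonds broken (reactants):
  C–C: 2 × 359 = 718
  C–H: 8 × 402 = 3216
  O=O: 5 × 487 = 2435
  Σ(broken) = 6369 kJ
Bonds formed (products):
  C=O: 6 × 815 = 4890
  O–H: 8 × 474 = 3792
  Σ(formed) = 8682 kJ
ΔH = Σ(broken) − Σ(formed) = 6369 − 8682 = −2313 kJ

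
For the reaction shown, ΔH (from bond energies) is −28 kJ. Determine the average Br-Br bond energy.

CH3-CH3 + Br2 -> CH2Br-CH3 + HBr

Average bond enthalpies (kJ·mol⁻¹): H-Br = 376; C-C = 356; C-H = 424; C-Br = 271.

D(Br-Br) ≈ 195 kJ/mol

Let D be the Br-Br bond energy.
Σ(broken) = 1×D + 1×356 + 6×424 = 2900 + D
Σ(formed) = 1×271 + 1×356 + 5×424 + 1×376 = 3123
ΔH = Σ(broken) − Σ(formed) = (2900 + D) − (3123) = −223 + D
Setting this equal to −28 kJ gives D = 195 kJ/mol.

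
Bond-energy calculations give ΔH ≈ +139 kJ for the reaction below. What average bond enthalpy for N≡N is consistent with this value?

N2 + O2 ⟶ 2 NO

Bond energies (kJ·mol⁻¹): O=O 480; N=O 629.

D(N≡N) ≈ 917 kJ/mol

Let D be the N≡N bond energy.
Σ(broken) = 1×D + 1×480 = 480 + D
Σ(formed) = 2×629 = 1258
ΔH = Σ(broken) − Σ(formed) = (480 + D) − (1258) = −778 + D
Setting this equal to +139 kJ gives D = 917 kJ/mol.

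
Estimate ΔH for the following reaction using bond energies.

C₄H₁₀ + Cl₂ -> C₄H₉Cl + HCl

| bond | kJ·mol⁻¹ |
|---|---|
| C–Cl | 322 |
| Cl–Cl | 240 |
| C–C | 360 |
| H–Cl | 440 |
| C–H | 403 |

ΔH ≈ −119 kJ

Bonds broken (reactants):
  C–C: 3 × 360 = 1080
  C–H: 10 × 403 = 4030
  Cl–Cl: 1 × 240 = 240
  Σ(broken) = 5350 kJ
Bonds formed (products):
  C–C: 3 × 360 = 1080
  C–Cl: 1 × 322 = 322
  C–H: 9 × 403 = 3627
  H–Cl: 1 × 440 = 440
  Σ(formed) = 5469 kJ
ΔH = Σ(broken) − Σ(formed) = 5350 − 5469 = −119 kJ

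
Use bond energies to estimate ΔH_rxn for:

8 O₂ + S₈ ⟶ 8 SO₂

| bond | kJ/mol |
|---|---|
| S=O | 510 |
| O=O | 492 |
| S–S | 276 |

Bonds broken (reactants):
  O=O: 8 × 492 = 3936
  S–S: 8 × 276 = 2208
  Σ(broken) = 6144 kJ
Bonds formed (products):
  S=O: 16 × 510 = 8160
  Σ(formed) = 8160 kJ
ΔH = Σ(broken) − Σ(formed) = 6144 − 8160 = −2016 kJ

ΔH ≈ −2016 kJ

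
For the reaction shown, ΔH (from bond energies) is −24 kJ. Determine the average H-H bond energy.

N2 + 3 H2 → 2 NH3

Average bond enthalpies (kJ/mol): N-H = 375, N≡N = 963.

D(H-H) ≈ 421 kJ/mol

Let D be the H-H bond energy.
Σ(broken) = 3×D + 1×963 = 963 + 3D
Σ(formed) = 6×375 = 2250
ΔH = Σ(broken) − Σ(formed) = (963 + 3D) − (2250) = −1287 + 3D
Setting this equal to −24 kJ gives 3D = 1263, so D = 421 kJ/mol.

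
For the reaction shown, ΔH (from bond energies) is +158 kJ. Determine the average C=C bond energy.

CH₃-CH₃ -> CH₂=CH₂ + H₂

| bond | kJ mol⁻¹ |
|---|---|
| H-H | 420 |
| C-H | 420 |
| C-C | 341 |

Let D be the C=C bond energy.
Σ(broken) = 1×341 + 6×420 = 2861
Σ(formed) = 4×420 + 1×D + 1×420 = 2100 + D
ΔH = Σ(broken) − Σ(formed) = (2861) − (2100 + D) = +761 − D
Setting this equal to +158 kJ gives D = 603 kJ/mol.

D(C=C) ≈ 603 kJ/mol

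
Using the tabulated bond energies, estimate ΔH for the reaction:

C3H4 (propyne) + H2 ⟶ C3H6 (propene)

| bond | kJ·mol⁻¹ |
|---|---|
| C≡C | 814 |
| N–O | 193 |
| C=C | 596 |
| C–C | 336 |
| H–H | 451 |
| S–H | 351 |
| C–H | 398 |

Bonds broken (reactants):
  C≡C: 1 × 814 = 814
  C–C: 1 × 336 = 336
  C–H: 4 × 398 = 1592
  H–H: 1 × 451 = 451
  Σ(broken) = 3193 kJ
Bonds formed (products):
  C–C: 1 × 336 = 336
  C–H: 6 × 398 = 2388
  C=C: 1 × 596 = 596
  Σ(formed) = 3320 kJ
ΔH = Σ(broken) − Σ(formed) = 3193 − 3320 = −127 kJ

ΔH ≈ −127 kJ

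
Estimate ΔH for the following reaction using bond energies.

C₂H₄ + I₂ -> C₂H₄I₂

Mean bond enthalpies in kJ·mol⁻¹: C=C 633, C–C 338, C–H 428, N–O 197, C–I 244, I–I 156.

Bonds broken (reactants):
  C–H: 4 × 428 = 1712
  C=C: 1 × 633 = 633
  I–I: 1 × 156 = 156
  Σ(broken) = 2501 kJ
Bonds formed (products):
  C–C: 1 × 338 = 338
  C–H: 4 × 428 = 1712
  C–I: 2 × 244 = 488
  Σ(formed) = 2538 kJ
ΔH = Σ(broken) − Σ(formed) = 2501 − 2538 = −37 kJ

ΔH ≈ −37 kJ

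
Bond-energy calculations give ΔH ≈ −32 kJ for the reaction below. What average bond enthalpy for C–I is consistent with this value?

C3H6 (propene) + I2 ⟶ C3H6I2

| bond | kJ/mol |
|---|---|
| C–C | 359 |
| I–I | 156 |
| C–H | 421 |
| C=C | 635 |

D(C–I) ≈ 232 kJ/mol

Let D be the C–I bond energy.
Σ(broken) = 1×359 + 6×421 + 1×635 + 1×156 = 3676
Σ(formed) = 2×359 + 6×421 + 2×D = 3244 + 2D
ΔH = Σ(broken) − Σ(formed) = (3676) − (3244 + 2D) = +432 − 2D
Setting this equal to −32 kJ gives 2D = 464, so D = 232 kJ/mol.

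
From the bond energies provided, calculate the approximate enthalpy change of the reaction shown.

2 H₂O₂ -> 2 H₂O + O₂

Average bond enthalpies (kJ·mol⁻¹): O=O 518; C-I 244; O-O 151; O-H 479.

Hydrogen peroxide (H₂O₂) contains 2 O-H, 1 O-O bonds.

Bonds broken (reactants):
  O-H: 4 × 479 = 1916
  O-O: 2 × 151 = 302
  Σ(broken) = 2218 kJ
Bonds formed (products):
  O-H: 4 × 479 = 1916
  O=O: 1 × 518 = 518
  Σ(formed) = 2434 kJ
ΔH = Σ(broken) − Σ(formed) = 2218 − 2434 = −216 kJ

ΔH ≈ −216 kJ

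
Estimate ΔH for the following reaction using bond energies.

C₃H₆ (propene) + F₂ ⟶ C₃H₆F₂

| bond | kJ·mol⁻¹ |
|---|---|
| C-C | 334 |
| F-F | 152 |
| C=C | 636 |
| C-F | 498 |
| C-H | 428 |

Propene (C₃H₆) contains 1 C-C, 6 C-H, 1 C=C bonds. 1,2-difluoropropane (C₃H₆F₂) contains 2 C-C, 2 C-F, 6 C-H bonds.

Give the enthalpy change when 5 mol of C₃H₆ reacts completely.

ΔH = −2710 kJ

Bonds broken (reactants):
  C-C: 1 × 334 = 334
  C-H: 6 × 428 = 2568
  C=C: 1 × 636 = 636
  F-F: 1 × 152 = 152
  Σ(broken) = 3690 kJ
Bonds formed (products):
  C-C: 2 × 334 = 668
  C-F: 2 × 498 = 996
  C-H: 6 × 428 = 2568
  Σ(formed) = 4232 kJ
ΔH = Σ(broken) − Σ(formed) = 3690 − 4232 = −542 kJ
For 5× the reaction as written: 5 × (−542) = −2710 kJ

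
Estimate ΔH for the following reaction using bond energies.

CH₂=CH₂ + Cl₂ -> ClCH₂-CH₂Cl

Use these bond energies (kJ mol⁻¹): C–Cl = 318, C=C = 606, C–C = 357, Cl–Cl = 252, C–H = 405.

ΔH ≈ −135 kJ

Bonds broken (reactants):
  C–H: 4 × 405 = 1620
  C=C: 1 × 606 = 606
  Cl–Cl: 1 × 252 = 252
  Σ(broken) = 2478 kJ
Bonds formed (products):
  C–C: 1 × 357 = 357
  C–Cl: 2 × 318 = 636
  C–H: 4 × 405 = 1620
  Σ(formed) = 2613 kJ
ΔH = Σ(broken) − Σ(formed) = 2478 − 2613 = −135 kJ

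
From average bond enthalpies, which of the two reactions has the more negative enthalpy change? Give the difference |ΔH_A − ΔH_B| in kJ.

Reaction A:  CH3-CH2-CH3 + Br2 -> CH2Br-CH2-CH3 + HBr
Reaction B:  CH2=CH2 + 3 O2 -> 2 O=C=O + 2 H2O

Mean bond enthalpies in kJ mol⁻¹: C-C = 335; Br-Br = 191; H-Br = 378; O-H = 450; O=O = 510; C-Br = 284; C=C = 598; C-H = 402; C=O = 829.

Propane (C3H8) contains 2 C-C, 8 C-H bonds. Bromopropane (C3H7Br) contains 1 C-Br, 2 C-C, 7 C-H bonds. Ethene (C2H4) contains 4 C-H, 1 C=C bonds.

Reaction B, by 1311 kJ

Reaction A:
  Bonds broken (reactants):
    Br-Br: 1 × 191 = 191
    C-C: 2 × 335 = 670
    C-H: 8 × 402 = 3216
    Σ(broken) = 4077 kJ
  Bonds formed (products):
    C-Br: 1 × 284 = 284
    C-C: 2 × 335 = 670
    C-H: 7 × 402 = 2814
    H-Br: 1 × 378 = 378
    Σ(formed) = 4146 kJ
  ΔH_A = 4077 − 4146 = −69 kJ
Reaction B:
  Bonds broken (reactants):
    C-H: 4 × 402 = 1608
    C=C: 1 × 598 = 598
    O=O: 3 × 510 = 1530
    Σ(broken) = 3736 kJ
  Bonds formed (products):
    C=O: 4 × 829 = 3316
    O-H: 4 × 450 = 1800
    Σ(formed) = 5116 kJ
  ΔH_B = 3736 − 5116 = −1380 kJ
ΔH_A − ΔH_B = +1311 kJ, so reaction B has the more negative ΔH; |ΔH_A − ΔH_B| = 1311 kJ.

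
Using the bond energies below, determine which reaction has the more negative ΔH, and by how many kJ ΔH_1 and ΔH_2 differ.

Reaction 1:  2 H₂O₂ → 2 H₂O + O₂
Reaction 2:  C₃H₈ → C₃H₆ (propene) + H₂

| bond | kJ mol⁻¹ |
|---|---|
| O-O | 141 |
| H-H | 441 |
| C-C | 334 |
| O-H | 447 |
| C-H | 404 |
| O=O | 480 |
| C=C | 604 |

Reaction 1:
  Bonds broken (reactants):
    O-H: 4 × 447 = 1788
    O-O: 2 × 141 = 282
    Σ(broken) = 2070 kJ
  Bonds formed (products):
    O-H: 4 × 447 = 1788
    O=O: 1 × 480 = 480
    Σ(formed) = 2268 kJ
  ΔH_1 = 2070 − 2268 = −198 kJ
Reaction 2:
  Bonds broken (reactants):
    C-C: 2 × 334 = 668
    C-H: 8 × 404 = 3232
    Σ(broken) = 3900 kJ
  Bonds formed (products):
    C-C: 1 × 334 = 334
    C-H: 6 × 404 = 2424
    C=C: 1 × 604 = 604
    H-H: 1 × 441 = 441
    Σ(formed) = 3803 kJ
  ΔH_2 = 3900 − 3803 = +97 kJ
ΔH_1 − ΔH_2 = −295 kJ, so reaction 1 has the more negative ΔH; |ΔH_1 − ΔH_2| = 295 kJ.

Reaction 1, by 295 kJ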